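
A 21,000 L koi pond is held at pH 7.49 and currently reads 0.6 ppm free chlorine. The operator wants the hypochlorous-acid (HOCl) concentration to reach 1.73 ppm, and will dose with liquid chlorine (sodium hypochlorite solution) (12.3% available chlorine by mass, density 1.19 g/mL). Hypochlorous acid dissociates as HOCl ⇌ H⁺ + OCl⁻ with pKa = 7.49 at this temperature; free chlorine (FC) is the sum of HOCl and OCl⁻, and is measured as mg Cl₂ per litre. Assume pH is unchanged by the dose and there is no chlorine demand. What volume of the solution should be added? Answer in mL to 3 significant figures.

410 mL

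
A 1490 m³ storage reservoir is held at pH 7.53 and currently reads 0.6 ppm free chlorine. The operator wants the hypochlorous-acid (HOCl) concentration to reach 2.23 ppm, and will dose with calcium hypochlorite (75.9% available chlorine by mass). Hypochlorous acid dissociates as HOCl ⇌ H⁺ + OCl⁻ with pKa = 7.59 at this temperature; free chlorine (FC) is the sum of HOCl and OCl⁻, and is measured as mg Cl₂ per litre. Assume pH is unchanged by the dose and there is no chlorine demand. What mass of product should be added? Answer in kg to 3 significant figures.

Volume: 1490 m³ = 1,490,000 L.
[OCl⁻]/[HOCl] = 10^(pH − pKa) = 10^(7.53 − 7.59) = 0.871; fraction as HOCl = 1/(1 + 0.871) = 0.5345.
Free chlorine required for 2.23 ppm HOCl: 2.23 / 0.5345 = 4.172 ppm.
FC to add: 4.172 − 0.6 = 3.572 mg/L as Cl₂.
Cl₂ equivalent: 3.572 mg/L × 1,490,000 L = 5323 g.
Product at 75.9% available Cl: 5323 / 0.759 = 7013 g.

7.01 kg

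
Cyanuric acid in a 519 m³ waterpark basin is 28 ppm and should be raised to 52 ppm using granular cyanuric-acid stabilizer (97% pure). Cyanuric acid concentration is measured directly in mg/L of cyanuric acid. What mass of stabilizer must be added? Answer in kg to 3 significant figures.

12.8 kg

Volume: 519 m³ = 519,000 L.
CYA to add: (52 − 28) = 24 mg/L × 519,000 L = 12,460 g cyanuric acid.
At 97% purity: 12,460 / 0.97 = 12,840 g product.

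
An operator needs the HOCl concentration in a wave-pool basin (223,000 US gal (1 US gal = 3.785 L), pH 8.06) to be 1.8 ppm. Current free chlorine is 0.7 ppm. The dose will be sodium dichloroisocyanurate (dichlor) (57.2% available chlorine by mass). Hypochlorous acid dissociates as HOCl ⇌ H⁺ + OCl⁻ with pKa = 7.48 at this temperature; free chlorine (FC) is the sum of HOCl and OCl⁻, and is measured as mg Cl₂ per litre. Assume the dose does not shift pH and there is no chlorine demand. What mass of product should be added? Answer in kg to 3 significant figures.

11.7 kg

Volume: 223,000 US gal × 3.785 L/gal = 844,055 L.
[OCl⁻]/[HOCl] = 10^(pH − pKa) = 10^(8.06 − 7.48) = 3.802; fraction as HOCl = 1/(1 + 3.802) = 0.2083.
Free chlorine required for 1.8 ppm HOCl: 1.8 / 0.2083 = 8.643 ppm.
FC to add: 8.643 − 0.7 = 7.943 mg/L as Cl₂.
Cl₂ equivalent: 7.943 mg/L × 844,055 L = 6705 g.
Product at 57.2% available Cl: 6705 / 0.572 = 11,720 g.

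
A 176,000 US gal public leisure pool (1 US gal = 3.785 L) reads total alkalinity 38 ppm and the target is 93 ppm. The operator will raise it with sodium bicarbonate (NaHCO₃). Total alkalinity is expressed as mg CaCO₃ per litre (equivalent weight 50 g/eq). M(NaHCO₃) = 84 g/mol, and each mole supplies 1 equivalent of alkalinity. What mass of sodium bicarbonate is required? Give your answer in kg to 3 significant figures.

Volume: 176,000 US gal × 3.785 L/gal = 666,160 L.
Alkalinity to add: (93 − 38) = 55 mg/L as CaCO₃ × 666,160 L = 36,640 g as CaCO₃.
Equivalents: 36,640 g ÷ 50 g/eq = 732.8 eq.
NaHCO₃ supplies 1 eq per mole → 732.8 mol.
Mass: 732.8 mol × 84 g/mol = 61,550 g.

61.6 kg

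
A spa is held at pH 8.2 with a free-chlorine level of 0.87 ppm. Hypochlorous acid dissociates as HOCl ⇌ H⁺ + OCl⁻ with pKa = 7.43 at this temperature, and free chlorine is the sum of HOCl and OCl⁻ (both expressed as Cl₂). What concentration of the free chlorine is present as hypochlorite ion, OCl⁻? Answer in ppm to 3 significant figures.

[OCl⁻]/[HOCl] = 10^(pH − pKa) = 10^(8.2 − 7.43) = 10^0.77 = 5.888.
Fraction as HOCl = 1 / (1 + 5.888) = 0.1452.
OCl⁻ = (1 − 0.1452) × 0.87 ppm = 0.7437 ppm.

0.744 ppm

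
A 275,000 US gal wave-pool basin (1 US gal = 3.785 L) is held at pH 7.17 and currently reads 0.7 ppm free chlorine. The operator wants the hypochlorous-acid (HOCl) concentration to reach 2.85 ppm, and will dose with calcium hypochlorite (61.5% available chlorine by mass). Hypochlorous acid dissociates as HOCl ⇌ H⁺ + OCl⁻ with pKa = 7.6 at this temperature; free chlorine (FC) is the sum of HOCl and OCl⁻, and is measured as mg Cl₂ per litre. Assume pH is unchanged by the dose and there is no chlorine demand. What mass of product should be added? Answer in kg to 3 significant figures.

Volume: 275,000 US gal × 3.785 L/gal = 1,040,875 L.
[OCl⁻]/[HOCl] = 10^(pH − pKa) = 10^(7.17 − 7.6) = 0.3715; fraction as HOCl = 1/(1 + 0.3715) = 0.7291.
Free chlorine required for 2.85 ppm HOCl: 2.85 / 0.7291 = 3.909 ppm.
FC to add: 3.909 − 0.7 = 3.209 mg/L as Cl₂.
Cl₂ equivalent: 3.209 mg/L × 1,040,875 L = 3340 g.
Product at 61.5% available Cl: 3340 / 0.615 = 5431 g.

5.43 kg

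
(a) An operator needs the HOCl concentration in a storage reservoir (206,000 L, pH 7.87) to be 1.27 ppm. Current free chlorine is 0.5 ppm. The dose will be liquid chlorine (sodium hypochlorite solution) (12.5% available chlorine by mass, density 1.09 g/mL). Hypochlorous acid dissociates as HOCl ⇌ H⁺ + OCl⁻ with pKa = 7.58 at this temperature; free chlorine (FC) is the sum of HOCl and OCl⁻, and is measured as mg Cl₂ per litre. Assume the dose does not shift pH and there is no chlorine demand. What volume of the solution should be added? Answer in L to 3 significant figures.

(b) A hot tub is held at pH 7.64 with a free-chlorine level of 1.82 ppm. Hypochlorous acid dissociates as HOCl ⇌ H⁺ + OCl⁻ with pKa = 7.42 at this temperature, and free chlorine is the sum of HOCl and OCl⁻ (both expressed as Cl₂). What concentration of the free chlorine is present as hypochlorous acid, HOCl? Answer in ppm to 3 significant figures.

(a) 4.91 L; (b) 0.684 ppm

(a) [OCl⁻]/[HOCl] = 10^(pH − pKa) = 10^(7.87 − 7.58) = 1.95; fraction as HOCl = 1/(1 + 1.95) = 0.339.
(a) Free chlorine required for 1.27 ppm HOCl: 1.27 / 0.339 = 3.746 ppm.
(a) FC to add: 3.746 − 0.5 = 3.246 mg/L as Cl₂.
(a) Cl₂ equivalent: 3.246 mg/L × 206,000 L = 668.7 g.
(a) Product at 12.5% available Cl: 668.7 / 0.125 = 5350 g.
(a) Volume: 5350 g ÷ 1.09 g/mL = 4908 mL.

(b) [OCl⁻]/[HOCl] = 10^(pH − pKa) = 10^(7.64 − 7.42) = 10^0.22 = 1.66.
(b) Fraction as HOCl = 1 / (1 + 1.66) = 0.376.
(b) HOCl = 0.376 × 1.82 ppm = 0.6843 ppm.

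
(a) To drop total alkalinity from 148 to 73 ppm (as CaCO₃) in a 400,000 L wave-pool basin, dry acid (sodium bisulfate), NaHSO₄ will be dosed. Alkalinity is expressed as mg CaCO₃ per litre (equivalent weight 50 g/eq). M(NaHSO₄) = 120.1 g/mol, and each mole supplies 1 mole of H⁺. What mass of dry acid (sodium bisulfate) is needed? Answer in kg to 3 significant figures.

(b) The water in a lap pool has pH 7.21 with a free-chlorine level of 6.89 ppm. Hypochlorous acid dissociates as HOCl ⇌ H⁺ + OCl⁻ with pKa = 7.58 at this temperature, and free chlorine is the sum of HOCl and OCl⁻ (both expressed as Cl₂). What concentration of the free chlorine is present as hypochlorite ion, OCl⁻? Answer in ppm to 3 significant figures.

(a) 72.1 kg; (b) 2.06 ppm

(a) Alkalinity to neutralize: (148 − 73) = 75 mg/L as CaCO₃ × 400,000 L = 30,000 g as CaCO₃.
(a) Equivalents of H⁺ required: 30,000 ÷ 50 g/eq = 600 eq = 600 mol NaHSO₄.
(a) Mass of NaHSO₄: 600 × 120.1 = 72,060 g.

(b) [OCl⁻]/[HOCl] = 10^(pH − pKa) = 10^(7.21 − 7.58) = 10^-0.37 = 0.4266.
(b) Fraction as HOCl = 1 / (1 + 0.4266) = 0.701.
(b) OCl⁻ = (1 − 0.701) × 6.89 ppm = 2.06 ppm.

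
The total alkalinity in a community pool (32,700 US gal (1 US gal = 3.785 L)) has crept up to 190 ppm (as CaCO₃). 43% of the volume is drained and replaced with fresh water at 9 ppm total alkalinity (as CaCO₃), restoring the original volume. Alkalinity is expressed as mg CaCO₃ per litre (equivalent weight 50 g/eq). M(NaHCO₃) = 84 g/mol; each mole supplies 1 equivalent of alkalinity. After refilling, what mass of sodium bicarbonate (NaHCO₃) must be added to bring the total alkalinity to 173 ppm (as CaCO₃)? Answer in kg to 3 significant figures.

12.6 kg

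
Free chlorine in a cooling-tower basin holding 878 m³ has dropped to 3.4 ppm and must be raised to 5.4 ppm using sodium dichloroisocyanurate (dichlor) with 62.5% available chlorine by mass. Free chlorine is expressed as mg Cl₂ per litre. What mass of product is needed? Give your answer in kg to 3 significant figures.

Volume: 878 m³ = 878,000 L.
Chlorine deficit: 5.4 − 3.4 = 2 ppm = 2 mg/L as Cl₂.
Cl₂ equivalent needed: 2 mg/L × 878,000 L = 1,756,000 mg = 1756 g.
Product at 62.5% available chlorine: 1756 / 0.625 = 2810 g.

2.81 kg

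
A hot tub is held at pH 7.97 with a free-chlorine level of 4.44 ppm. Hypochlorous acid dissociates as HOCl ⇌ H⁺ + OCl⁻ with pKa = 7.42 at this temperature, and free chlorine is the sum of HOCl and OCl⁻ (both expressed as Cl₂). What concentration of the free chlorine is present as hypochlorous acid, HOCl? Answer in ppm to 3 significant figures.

[OCl⁻]/[HOCl] = 10^(pH − pKa) = 10^(7.97 − 7.42) = 10^0.55 = 3.548.
Fraction as HOCl = 1 / (1 + 3.548) = 0.2199.
HOCl = 0.2199 × 4.44 ppm = 0.9762 ppm.

0.976 ppm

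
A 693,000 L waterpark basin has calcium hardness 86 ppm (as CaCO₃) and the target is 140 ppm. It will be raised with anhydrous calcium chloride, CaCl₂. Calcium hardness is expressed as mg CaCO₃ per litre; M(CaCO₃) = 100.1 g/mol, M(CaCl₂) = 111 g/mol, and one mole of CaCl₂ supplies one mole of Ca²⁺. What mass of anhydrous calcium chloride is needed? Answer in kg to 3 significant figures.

41.5 kg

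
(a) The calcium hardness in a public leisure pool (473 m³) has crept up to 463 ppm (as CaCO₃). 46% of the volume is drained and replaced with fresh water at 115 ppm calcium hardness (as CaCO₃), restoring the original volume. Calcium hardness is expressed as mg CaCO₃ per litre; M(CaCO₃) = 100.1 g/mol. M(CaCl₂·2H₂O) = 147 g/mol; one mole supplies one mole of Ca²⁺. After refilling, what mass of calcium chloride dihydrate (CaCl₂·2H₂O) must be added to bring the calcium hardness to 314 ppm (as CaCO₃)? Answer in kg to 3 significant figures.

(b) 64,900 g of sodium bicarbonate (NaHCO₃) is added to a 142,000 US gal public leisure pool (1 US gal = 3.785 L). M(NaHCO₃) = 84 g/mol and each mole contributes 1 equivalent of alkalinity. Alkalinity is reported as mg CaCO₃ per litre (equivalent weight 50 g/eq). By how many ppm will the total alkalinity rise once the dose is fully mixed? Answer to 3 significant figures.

(a) Volume: 473 m³ = 473,000 L.
(a) After draining 46% and refilling: 463 × 0.54 + 115 × 0.46 = 302.92 ppm.
(a) Deficit to target: 314 − 302.92 = 11.08 mg/L.
(a) As CaCO₃: 11.08 mg/L × 473,000 L = 5241 g; ÷ 100.1 = 52.36 mol Ca²⁺.
(a) Mass: 52.36 × 147 = 7696 g.

(b) Volume: 142,000 US gal × 3.785 L/gal = 537,470 L.
(b) Moles of NaHCO₃: 64,900 g ÷ 84 g/mol = 772.6 mol → 772.6 eq of alkalinity.
(b) As CaCO₃: 772.6 eq × 50 g/eq = 38,630 g.
(b) Rise: 38,630 g / 537,470 L × 1000 = 71.88 mg/L.

(a) 7.70 kg; (b) 71.9 ppm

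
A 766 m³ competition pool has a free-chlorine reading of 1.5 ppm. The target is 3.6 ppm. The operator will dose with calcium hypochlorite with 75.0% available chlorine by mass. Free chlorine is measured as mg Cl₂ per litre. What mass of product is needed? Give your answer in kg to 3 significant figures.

Volume: 766 m³ = 766,000 L.
Chlorine deficit: 3.6 − 1.5 = 2.1 ppm = 2.1 mg/L as Cl₂.
Cl₂ equivalent needed: 2.1 mg/L × 766,000 L = 1,609,000 mg = 1609 g.
Product at 75.0% available chlorine: 1609 / 0.75 = 2145 g.

2.14 kg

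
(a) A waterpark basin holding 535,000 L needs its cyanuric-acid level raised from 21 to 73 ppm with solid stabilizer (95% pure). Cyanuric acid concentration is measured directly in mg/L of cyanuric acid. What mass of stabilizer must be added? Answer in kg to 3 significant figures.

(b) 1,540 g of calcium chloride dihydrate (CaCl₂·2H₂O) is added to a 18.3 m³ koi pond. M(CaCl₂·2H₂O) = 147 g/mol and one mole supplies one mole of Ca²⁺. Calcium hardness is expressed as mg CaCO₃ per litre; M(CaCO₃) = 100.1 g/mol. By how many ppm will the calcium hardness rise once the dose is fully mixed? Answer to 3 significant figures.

(a) 29.3 kg; (b) 57.3 ppm

(a) CYA to add: (73 − 21) = 52 mg/L × 535,000 L = 27,820 g cyanuric acid.
(a) At 95% purity: 27,820 / 0.95 = 29,280 g product.

(b) Volume: 18.3 m³ = 18,300 L.
(b) Moles of Ca²⁺: 1,540 g ÷ 147 g/mol = 10.48 mol.
(b) As CaCO₃: 10.48 mol × 100.1 g/mol = 1049 g.
(b) Rise: 1049 g / 18,300 L × 1000 = 57.3 mg/L.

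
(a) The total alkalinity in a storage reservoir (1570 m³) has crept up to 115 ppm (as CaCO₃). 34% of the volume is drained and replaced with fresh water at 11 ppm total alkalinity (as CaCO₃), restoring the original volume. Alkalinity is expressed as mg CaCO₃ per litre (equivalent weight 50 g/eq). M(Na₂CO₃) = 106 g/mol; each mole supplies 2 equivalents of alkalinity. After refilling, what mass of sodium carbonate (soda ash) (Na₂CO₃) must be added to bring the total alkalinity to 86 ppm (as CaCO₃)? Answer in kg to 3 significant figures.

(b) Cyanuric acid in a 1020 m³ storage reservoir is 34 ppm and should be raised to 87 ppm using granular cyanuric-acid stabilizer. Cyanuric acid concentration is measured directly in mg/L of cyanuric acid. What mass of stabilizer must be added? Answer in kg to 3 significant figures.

(a) 10.6 kg; (b) 54.1 kg

(a) Volume: 1570 m³ = 1,570,000 L.
(a) After draining 34% and refilling: 115 × 0.66 + 11 × 0.34 = 79.64 ppm.
(a) Deficit to target: 86 − 79.64 = 6.36 mg/L.
(a) As CaCO₃: 6.36 mg/L × 1,570,000 L = 9985 g; ÷ 50 g/eq ÷ 2 = 99.85 mol Na₂CO₃.
(a) Mass: 99.85 × 106 = 10,580 g.

(b) Volume: 1020 m³ = 1,020,000 L.
(b) CYA to add: (87 − 34) = 53 mg/L × 1,020,000 L = 54,060 g cyanuric acid.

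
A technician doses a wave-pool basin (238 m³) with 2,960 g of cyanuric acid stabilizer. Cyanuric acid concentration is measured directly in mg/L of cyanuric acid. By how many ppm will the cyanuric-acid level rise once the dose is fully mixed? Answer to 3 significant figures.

Volume: 238 m³ = 238,000 L.
Rise: 2,960 g / 238,000 L × 1000 = 12.44 mg/L.

12.4 ppm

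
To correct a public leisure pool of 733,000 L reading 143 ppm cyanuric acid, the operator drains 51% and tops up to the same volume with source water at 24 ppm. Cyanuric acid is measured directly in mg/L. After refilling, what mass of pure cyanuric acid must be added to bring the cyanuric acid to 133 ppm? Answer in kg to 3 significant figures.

37.2 kg

After draining 51% and refilling: 143 × 0.49 + 24 × 0.51 = 82.31 ppm.
Deficit to target: 133 − 82.31 = 50.69 mg/L.
Mass: 50.69 mg/L × 733,000 L = 37,160 g cyanuric acid.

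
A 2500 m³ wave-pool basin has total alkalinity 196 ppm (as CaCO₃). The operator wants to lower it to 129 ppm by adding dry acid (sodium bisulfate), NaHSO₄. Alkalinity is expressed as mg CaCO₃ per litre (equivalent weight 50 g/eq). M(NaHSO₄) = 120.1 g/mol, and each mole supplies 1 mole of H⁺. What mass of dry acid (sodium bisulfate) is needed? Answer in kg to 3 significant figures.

402 kg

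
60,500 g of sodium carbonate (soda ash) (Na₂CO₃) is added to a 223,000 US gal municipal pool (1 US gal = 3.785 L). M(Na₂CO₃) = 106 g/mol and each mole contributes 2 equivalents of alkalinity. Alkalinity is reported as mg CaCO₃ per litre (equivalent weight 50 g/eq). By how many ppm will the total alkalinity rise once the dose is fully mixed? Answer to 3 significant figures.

67.6 ppm

Volume: 223,000 US gal × 3.785 L/gal = 844,055 L.
Moles of Na₂CO₃: 60,500 g ÷ 106 g/mol = 570.8 mol → 1142 eq of alkalinity.
As CaCO₃: 1142 eq × 50 g/eq = 57,080 g.
Rise: 57,080 g / 844,055 L × 1000 = 67.62 mg/L.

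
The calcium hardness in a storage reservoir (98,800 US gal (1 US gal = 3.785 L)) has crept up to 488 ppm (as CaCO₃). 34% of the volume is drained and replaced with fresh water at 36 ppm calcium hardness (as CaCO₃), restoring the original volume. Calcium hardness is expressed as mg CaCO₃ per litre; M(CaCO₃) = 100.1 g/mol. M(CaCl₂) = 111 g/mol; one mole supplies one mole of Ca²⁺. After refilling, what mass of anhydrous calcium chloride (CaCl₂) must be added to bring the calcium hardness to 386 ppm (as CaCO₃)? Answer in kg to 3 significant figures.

21.4 kg

Volume: 98,800 US gal × 3.785 L/gal = 373,958 L.
After draining 34% and refilling: 488 × 0.66 + 36 × 0.34 = 334.32 ppm.
Deficit to target: 386 − 334.32 = 51.68 mg/L.
As CaCO₃: 51.68 mg/L × 373,958 L = 19,330 g; ÷ 100.1 = 193.1 mol Ca²⁺.
Mass: 193.1 × 111 = 21,430 g.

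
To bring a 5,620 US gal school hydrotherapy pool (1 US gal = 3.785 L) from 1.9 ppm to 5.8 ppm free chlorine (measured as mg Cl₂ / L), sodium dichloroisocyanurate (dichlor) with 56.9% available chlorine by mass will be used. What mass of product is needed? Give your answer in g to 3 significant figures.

146 g

Volume: 5,620 US gal × 3.785 L/gal = 21,272 L.
Chlorine deficit: 5.8 − 1.9 = 3.9 ppm = 3.9 mg/L as Cl₂.
Cl₂ equivalent needed: 3.9 mg/L × 21,272 L = 82,960 mg = 82.96 g.
Product at 56.9% available chlorine: 82.96 / 0.569 = 145.8 g.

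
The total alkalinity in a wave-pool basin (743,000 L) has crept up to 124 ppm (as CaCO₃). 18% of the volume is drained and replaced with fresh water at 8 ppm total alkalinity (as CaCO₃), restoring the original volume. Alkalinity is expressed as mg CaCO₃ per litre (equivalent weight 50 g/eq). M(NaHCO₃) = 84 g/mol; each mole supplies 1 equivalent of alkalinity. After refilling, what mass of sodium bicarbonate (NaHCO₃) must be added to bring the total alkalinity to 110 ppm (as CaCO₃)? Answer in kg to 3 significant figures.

8.59 kg

After draining 18% and refilling: 124 × 0.82 + 8 × 0.18 = 103.12 ppm.
Deficit to target: 110 − 103.12 = 6.88 mg/L.
As CaCO₃: 6.88 mg/L × 743,000 L = 5112 g; ÷ 50 g/eq ÷ 1 = 102.2 mol NaHCO₃.
Mass: 102.2 × 84 = 8588 g.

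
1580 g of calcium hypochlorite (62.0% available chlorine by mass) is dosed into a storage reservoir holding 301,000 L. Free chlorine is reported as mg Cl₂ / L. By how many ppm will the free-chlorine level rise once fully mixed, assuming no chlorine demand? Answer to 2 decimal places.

Available chlorine delivered: 1580 g × 0.62 = 979.6 g as Cl₂.
Concentration rise: 979.6 g / 301,000 L = 3.254 mg/L = 3.25 ppm.

3.25 ppm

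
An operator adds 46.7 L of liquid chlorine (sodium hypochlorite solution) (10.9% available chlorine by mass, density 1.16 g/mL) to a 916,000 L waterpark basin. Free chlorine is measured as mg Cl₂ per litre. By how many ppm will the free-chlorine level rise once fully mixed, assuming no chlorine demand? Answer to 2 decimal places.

6.45 ppm

Mass of solution: 46.7 L × 1000 mL/L × 1.16 g/mL = 54,170 g.
Available chlorine delivered: 54,170 g × 0.109 = 5905 g as Cl₂.
Concentration rise: 5905 g / 916,000 L = 6.446 mg/L = 6.45 ppm.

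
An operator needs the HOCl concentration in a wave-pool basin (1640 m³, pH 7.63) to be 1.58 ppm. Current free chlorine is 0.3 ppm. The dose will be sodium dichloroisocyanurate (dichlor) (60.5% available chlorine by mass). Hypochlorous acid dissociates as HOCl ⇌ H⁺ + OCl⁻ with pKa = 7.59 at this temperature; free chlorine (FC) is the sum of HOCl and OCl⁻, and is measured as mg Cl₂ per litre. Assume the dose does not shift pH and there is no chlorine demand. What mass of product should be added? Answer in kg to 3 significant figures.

8.17 kg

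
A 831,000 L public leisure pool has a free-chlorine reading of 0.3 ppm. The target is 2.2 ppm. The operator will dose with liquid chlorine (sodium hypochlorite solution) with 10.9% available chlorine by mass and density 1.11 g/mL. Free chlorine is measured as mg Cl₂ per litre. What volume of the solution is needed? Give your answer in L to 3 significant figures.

13.0 L

Chlorine deficit: 2.2 − 0.3 = 1.9 ppm = 1.9 mg/L as Cl₂.
Cl₂ equivalent needed: 1.9 mg/L × 831,000 L = 1,579,000 mg = 1579 g.
Product at 10.9% available chlorine: 1579 / 0.109 = 14,490 g.
Volume at density 1.11 g/mL: 14,490 g ÷ 1.11 g/mL = 13,050 mL.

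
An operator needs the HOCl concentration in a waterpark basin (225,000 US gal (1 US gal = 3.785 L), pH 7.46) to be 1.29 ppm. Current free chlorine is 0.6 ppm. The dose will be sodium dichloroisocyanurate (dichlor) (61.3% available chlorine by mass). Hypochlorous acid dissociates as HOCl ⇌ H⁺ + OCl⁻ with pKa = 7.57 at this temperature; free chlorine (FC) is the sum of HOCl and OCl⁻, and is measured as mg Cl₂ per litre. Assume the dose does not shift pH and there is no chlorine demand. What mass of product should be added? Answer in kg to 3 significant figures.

Volume: 225,000 US gal × 3.785 L/gal = 851,625 L.
[OCl⁻]/[HOCl] = 10^(pH − pKa) = 10^(7.46 − 7.57) = 0.7762; fraction as HOCl = 1/(1 + 0.7762) = 0.563.
Free chlorine required for 1.29 ppm HOCl: 1.29 / 0.563 = 2.291 ppm.
FC to add: 2.291 − 0.6 = 1.691 mg/L as Cl₂.
Cl₂ equivalent: 1.691 mg/L × 851,625 L = 1440 g.
Product at 61.3% available Cl: 1440 / 0.613 = 2350 g.

2.35 kg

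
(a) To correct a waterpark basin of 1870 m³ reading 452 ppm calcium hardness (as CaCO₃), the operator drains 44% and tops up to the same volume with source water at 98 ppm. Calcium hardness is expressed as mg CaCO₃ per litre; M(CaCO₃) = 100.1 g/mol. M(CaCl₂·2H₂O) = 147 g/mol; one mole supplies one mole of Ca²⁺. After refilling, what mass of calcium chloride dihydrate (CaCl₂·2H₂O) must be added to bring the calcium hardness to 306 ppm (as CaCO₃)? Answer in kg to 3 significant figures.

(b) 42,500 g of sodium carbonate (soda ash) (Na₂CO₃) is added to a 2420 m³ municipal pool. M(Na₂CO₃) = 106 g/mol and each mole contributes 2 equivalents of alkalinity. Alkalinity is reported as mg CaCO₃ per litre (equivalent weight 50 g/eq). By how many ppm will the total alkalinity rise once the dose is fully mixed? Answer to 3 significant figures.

(a) 26.8 kg; (b) 16.6 ppm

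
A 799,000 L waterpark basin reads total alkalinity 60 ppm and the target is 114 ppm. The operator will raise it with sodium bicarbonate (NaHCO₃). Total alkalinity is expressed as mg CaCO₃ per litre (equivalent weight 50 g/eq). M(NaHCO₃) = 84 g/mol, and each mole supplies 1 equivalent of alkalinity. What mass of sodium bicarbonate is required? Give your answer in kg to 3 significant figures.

72.5 kg

Alkalinity to add: (114 − 60) = 54 mg/L as CaCO₃ × 799,000 L = 43,150 g as CaCO₃.
Equivalents: 43,150 g ÷ 50 g/eq = 862.9 eq.
NaHCO₃ supplies 1 eq per mole → 862.9 mol.
Mass: 862.9 mol × 84 g/mol = 72,490 g.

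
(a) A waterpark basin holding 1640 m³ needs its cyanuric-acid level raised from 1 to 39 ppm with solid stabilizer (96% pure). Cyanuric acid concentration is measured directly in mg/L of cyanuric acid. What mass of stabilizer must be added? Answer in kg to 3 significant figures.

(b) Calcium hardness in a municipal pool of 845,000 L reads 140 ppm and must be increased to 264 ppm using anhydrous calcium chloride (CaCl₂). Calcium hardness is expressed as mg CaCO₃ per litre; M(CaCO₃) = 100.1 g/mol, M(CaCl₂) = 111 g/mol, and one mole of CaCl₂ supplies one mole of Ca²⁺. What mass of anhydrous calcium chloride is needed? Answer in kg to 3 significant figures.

(a) Volume: 1640 m³ = 1,640,000 L.
(a) CYA to add: (39 − 1) = 38 mg/L × 1,640,000 L = 62,320 g cyanuric acid.
(a) At 96% purity: 62,320 / 0.96 = 64,920 g product.

(b) Hardness to add: (264 − 140) = 124 mg/L as CaCO₃ × 845,000 L = 104,800 g as CaCO₃.
(b) Moles of Ca²⁺ (1 mol Ca²⁺ ≡ 1 mol CaCO₃): 104,800 / 100.1 g/mol = 1047 mol.
(b) Mass of CaCl₂: 1047 × 111 = 116,200 g.

(a) 64.9 kg; (b) 116 kg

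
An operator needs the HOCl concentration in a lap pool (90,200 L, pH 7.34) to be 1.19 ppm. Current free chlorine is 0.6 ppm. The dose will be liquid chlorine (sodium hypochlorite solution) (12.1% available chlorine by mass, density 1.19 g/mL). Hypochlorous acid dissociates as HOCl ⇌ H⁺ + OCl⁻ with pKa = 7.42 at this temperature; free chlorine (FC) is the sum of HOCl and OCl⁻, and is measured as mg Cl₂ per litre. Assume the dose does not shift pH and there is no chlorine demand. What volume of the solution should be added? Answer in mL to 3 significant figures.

[OCl⁻]/[HOCl] = 10^(pH − pKa) = 10^(7.34 − 7.42) = 0.8318; fraction as HOCl = 1/(1 + 0.8318) = 0.5459.
Free chlorine required for 1.19 ppm HOCl: 1.19 / 0.5459 = 2.18 ppm.
FC to add: 2.18 − 0.6 = 1.58 mg/L as Cl₂.
Cl₂ equivalent: 1.58 mg/L × 90,200 L = 142.5 g.
Product at 12.1% available Cl: 142.5 / 0.121 = 1178 g.
Volume: 1178 g ÷ 1.19 g/mL = 989.6 mL.

990 mL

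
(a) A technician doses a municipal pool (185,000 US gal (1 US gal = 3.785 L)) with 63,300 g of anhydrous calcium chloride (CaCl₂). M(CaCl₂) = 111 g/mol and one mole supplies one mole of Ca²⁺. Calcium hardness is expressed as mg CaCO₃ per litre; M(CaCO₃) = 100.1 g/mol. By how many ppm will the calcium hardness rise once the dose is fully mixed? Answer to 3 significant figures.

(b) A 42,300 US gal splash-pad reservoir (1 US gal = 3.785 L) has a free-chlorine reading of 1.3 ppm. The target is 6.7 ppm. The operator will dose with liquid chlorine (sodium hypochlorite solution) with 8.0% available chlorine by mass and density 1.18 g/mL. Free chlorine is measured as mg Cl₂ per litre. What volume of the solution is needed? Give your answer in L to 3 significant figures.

(a) Volume: 185,000 US gal × 3.785 L/gal = 700,225 L.
(a) Moles of Ca²⁺: 63,300 g ÷ 111 g/mol = 570.3 mol.
(a) As CaCO₃: 570.3 mol × 100.1 g/mol = 57,080 g.
(a) Rise: 57,080 g / 700,225 L × 1000 = 81.52 mg/L.

(b) Volume: 42,300 US gal × 3.785 L/gal = 160,106 L.
(b) Chlorine deficit: 6.7 − 1.3 = 5.4 ppm = 5.4 mg/L as Cl₂.
(b) Cl₂ equivalent needed: 5.4 mg/L × 160,106 L = 864,600 mg = 864.6 g.
(b) Product at 8.0% available chlorine: 864.6 / 0.08 = 10,810 g.
(b) Volume at density 1.18 g/mL: 10,810 g ÷ 1.18 g/mL = 9159 mL.

(a) 81.5 ppm; (b) 9.16 L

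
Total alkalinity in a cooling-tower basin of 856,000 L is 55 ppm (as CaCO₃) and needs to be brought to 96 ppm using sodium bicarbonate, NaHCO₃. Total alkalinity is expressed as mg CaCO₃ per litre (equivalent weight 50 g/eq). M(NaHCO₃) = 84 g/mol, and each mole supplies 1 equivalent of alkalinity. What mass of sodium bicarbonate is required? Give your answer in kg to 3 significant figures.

Alkalinity to add: (96 − 55) = 41 mg/L as CaCO₃ × 856,000 L = 35,100 g as CaCO₃.
Equivalents: 35,100 g ÷ 50 g/eq = 701.9 eq.
NaHCO₃ supplies 1 eq per mole → 701.9 mol.
Mass: 701.9 mol × 84 g/mol = 58,960 g.

59.0 kg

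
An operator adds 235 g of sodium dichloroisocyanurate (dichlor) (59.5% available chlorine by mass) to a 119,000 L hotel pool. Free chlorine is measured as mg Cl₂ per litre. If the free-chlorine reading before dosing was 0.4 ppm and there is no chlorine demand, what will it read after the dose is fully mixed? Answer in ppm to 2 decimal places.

1.58 ppm

Available chlorine delivered: 235 g × 0.595 = 139.8 g as Cl₂.
Concentration rise: 139.8 g / 119,000 L = 1.175 mg/L = 1.18 ppm.
Final FC: 0.4 + 1.18 = 1.58 ppm.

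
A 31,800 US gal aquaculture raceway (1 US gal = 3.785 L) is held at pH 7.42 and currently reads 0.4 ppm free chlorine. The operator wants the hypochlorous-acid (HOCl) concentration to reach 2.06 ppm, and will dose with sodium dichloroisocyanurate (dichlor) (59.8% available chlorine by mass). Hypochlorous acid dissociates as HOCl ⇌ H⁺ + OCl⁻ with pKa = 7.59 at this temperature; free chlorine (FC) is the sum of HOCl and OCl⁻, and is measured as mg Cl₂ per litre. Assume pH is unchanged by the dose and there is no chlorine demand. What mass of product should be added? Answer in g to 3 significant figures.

Volume: 31,800 US gal × 3.785 L/gal = 120,363 L.
[OCl⁻]/[HOCl] = 10^(pH − pKa) = 10^(7.42 − 7.59) = 0.6761; fraction as HOCl = 1/(1 + 0.6761) = 0.5966.
Free chlorine required for 2.06 ppm HOCl: 2.06 / 0.5966 = 3.453 ppm.
FC to add: 3.453 − 0.4 = 3.053 mg/L as Cl₂.
Cl₂ equivalent: 3.053 mg/L × 120,363 L = 367.4 g.
Product at 59.8% available Cl: 367.4 / 0.598 = 614.4 g.

614 g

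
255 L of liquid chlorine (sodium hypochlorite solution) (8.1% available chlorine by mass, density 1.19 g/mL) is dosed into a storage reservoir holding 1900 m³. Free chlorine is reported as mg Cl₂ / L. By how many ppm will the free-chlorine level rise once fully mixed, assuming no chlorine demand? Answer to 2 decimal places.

12.94 ppm

Volume: 1900 m³ = 1,900,000 L.
Mass of solution: 255 L × 1000 mL/L × 1.19 g/mL = 303,400 g.
Available chlorine delivered: 303,400 g × 0.081 = 24,580 g as Cl₂.
Concentration rise: 24,580 g / 1,900,000 L = 12.94 mg/L = 12.94 ppm.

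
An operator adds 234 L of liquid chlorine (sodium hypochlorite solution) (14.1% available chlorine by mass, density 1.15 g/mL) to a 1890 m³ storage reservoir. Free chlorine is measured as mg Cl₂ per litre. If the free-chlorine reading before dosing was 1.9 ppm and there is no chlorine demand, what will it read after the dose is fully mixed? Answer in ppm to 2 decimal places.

21.98 ppm

Volume: 1890 m³ = 1,890,000 L.
Mass of solution: 234 L × 1000 mL/L × 1.15 g/mL = 269,100 g.
Available chlorine delivered: 269,100 g × 0.141 = 37,940 g as Cl₂.
Concentration rise: 37,940 g / 1,890,000 L = 20.08 mg/L = 20.08 ppm.
Final FC: 1.9 + 20.08 = 21.98 ppm.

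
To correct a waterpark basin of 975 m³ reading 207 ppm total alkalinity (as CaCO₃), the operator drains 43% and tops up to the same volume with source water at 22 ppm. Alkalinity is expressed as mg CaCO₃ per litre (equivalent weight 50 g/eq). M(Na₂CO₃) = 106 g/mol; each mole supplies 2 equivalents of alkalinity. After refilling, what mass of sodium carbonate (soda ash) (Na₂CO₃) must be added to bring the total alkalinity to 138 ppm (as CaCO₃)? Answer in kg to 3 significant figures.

Volume: 975 m³ = 975,000 L.
After draining 43% and refilling: 207 × 0.57 + 22 × 0.43 = 127.45 ppm.
Deficit to target: 138 − 127.45 = 10.55 mg/L.
As CaCO₃: 10.55 mg/L × 975,000 L = 10,290 g; ÷ 50 g/eq ÷ 2 = 102.9 mol Na₂CO₃.
Mass: 102.9 × 106 = 10,900 g.

10.9 kg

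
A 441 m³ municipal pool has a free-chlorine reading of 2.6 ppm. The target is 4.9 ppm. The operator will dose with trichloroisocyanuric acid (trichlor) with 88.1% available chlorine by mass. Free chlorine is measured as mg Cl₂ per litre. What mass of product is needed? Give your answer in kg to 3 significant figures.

1.15 kg

Volume: 441 m³ = 441,000 L.
Chlorine deficit: 4.9 − 2.6 = 2.3 ppm = 2.3 mg/L as Cl₂.
Cl₂ equivalent needed: 2.3 mg/L × 441,000 L = 1,014,000 mg = 1014 g.
Product at 88.1% available chlorine: 1014 / 0.881 = 1151 g.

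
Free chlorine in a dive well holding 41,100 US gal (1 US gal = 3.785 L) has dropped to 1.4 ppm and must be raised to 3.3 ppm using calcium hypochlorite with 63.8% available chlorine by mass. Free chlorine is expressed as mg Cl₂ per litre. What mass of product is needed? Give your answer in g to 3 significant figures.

463 g

Volume: 41,100 US gal × 3.785 L/gal = 155,564 L.
Chlorine deficit: 3.3 − 1.4 = 1.9 ppm = 1.9 mg/L as Cl₂.
Cl₂ equivalent needed: 1.9 mg/L × 155,564 L = 295,600 mg = 295.6 g.
Product at 63.8% available chlorine: 295.6 / 0.638 = 463.3 g.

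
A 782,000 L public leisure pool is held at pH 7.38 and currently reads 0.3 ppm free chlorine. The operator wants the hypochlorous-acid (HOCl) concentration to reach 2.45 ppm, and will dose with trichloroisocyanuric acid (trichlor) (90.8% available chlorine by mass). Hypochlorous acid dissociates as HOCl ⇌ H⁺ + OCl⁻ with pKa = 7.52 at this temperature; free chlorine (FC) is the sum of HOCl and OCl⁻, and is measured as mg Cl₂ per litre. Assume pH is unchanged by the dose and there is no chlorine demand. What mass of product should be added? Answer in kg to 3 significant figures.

[OCl⁻]/[HOCl] = 10^(pH − pKa) = 10^(7.38 − 7.52) = 0.7244; fraction as HOCl = 1/(1 + 0.7244) = 0.5799.
Free chlorine required for 2.45 ppm HOCl: 2.45 / 0.5799 = 4.225 ppm.
FC to add: 4.225 − 0.3 = 3.925 mg/L as Cl₂.
Cl₂ equivalent: 3.925 mg/L × 782,000 L = 3069 g.
Product at 90.8% available Cl: 3069 / 0.908 = 3380 g.

3.38 kg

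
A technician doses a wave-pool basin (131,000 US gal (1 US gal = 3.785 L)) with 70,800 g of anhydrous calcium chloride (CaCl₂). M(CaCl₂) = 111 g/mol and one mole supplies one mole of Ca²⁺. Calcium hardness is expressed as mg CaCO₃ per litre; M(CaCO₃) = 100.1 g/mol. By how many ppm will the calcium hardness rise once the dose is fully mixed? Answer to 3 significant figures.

Volume: 131,000 US gal × 3.785 L/gal = 495,835 L.
Moles of Ca²⁺: 70,800 g ÷ 111 g/mol = 637.8 mol.
As CaCO₃: 637.8 mol × 100.1 g/mol = 63,850 g.
Rise: 63,850 g / 495,835 L × 1000 = 128.8 mg/L.

129 ppm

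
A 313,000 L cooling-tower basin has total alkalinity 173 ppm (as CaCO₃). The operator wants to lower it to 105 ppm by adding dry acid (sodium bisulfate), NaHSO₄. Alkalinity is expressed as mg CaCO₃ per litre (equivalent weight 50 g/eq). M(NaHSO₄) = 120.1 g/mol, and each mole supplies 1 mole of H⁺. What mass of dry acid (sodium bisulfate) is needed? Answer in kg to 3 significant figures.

51.1 kg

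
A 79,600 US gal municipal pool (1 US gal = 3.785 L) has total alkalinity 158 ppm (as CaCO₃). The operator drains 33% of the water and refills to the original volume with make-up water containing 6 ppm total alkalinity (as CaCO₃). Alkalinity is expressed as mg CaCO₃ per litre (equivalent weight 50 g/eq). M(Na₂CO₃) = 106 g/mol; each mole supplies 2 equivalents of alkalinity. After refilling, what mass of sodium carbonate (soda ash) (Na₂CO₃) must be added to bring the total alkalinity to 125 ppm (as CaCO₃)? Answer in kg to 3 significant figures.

Volume: 79,600 US gal × 3.785 L/gal = 301,286 L.
After draining 33% and refilling: 158 × 0.67 + 6 × 0.33 = 107.84 ppm.
Deficit to target: 125 − 107.84 = 17.16 mg/L.
As CaCO₃: 17.16 mg/L × 301,286 L = 5170 g; ÷ 50 g/eq ÷ 2 = 51.7 mol Na₂CO₃.
Mass: 51.7 × 106 = 5480 g.

5.48 kg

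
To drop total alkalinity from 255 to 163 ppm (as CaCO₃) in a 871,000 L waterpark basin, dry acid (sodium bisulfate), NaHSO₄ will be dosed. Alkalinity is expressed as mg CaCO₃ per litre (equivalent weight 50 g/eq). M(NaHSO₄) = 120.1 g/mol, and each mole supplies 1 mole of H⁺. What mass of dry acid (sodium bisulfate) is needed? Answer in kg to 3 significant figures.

192 kg

Alkalinity to neutralize: (255 − 163) = 92 mg/L as CaCO₃ × 871,000 L = 80,130 g as CaCO₃.
Equivalents of H⁺ required: 80,130 ÷ 50 g/eq = 1603 eq = 1603 mol NaHSO₄.
Mass of NaHSO₄: 1603 × 120.1 = 192,500 g.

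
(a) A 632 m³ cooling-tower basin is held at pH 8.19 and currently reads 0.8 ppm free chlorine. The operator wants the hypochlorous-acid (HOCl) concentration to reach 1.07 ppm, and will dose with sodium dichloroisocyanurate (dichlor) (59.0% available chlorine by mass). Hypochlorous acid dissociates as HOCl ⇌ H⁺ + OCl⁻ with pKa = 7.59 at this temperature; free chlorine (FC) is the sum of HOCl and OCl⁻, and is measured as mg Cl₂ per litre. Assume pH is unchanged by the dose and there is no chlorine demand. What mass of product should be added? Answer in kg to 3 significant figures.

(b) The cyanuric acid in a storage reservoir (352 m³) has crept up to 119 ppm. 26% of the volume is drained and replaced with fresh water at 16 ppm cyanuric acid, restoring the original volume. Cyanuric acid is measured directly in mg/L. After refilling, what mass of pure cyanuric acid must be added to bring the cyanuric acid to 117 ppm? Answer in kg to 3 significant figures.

(a) 4.85 kg; (b) 8.72 kg

(a) Volume: 632 m³ = 632,000 L.
(a) [OCl⁻]/[HOCl] = 10^(pH − pKa) = 10^(8.19 − 7.59) = 3.981; fraction as HOCl = 1/(1 + 3.981) = 0.2008.
(a) Free chlorine required for 1.07 ppm HOCl: 1.07 / 0.2008 = 5.33 ppm.
(a) FC to add: 5.33 − 0.8 = 4.53 mg/L as Cl₂.
(a) Cl₂ equivalent: 4.53 mg/L × 632,000 L = 2863 g.
(a) Product at 59.0% available Cl: 2863 / 0.59 = 4852 g.

(b) Volume: 352 m³ = 352,000 L.
(b) After draining 26% and refilling: 119 × 0.74 + 16 × 0.26 = 92.22 ppm.
(b) Deficit to target: 117 − 92.22 = 24.78 mg/L.
(b) Mass: 24.78 mg/L × 352,000 L = 8723 g cyanuric acid.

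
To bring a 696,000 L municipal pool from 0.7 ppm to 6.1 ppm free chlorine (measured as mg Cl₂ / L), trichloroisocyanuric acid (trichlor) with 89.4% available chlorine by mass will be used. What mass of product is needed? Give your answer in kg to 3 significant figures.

4.20 kg

Chlorine deficit: 6.1 − 0.7 = 5.4 ppm = 5.4 mg/L as Cl₂.
Cl₂ equivalent needed: 5.4 mg/L × 696,000 L = 3,758,000 mg = 3758 g.
Product at 89.4% available chlorine: 3758 / 0.894 = 4204 g.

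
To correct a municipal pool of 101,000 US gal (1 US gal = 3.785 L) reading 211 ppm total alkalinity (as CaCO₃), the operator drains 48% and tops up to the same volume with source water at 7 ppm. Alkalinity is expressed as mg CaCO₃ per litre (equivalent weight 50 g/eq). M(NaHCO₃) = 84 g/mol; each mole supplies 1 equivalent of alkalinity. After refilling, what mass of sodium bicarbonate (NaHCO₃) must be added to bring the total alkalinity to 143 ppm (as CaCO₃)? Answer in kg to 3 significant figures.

19.2 kg

Volume: 101,000 US gal × 3.785 L/gal = 382,285 L.
After draining 48% and refilling: 211 × 0.52 + 7 × 0.48 = 113.08 ppm.
Deficit to target: 143 − 113.08 = 29.92 mg/L.
As CaCO₃: 29.92 mg/L × 382,285 L = 11,440 g; ÷ 50 g/eq ÷ 1 = 228.8 mol NaHCO₃.
Mass: 228.8 × 84 = 19,220 g.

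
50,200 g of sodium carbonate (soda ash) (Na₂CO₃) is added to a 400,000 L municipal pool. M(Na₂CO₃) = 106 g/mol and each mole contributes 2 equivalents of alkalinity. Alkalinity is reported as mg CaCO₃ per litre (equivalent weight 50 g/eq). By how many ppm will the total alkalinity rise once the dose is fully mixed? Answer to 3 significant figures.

Moles of Na₂CO₃: 50,200 g ÷ 106 g/mol = 473.6 mol → 947.2 eq of alkalinity.
As CaCO₃: 947.2 eq × 50 g/eq = 47,360 g.
Rise: 47,360 g / 400,000 L × 1000 = 118.4 mg/L.

118 ppm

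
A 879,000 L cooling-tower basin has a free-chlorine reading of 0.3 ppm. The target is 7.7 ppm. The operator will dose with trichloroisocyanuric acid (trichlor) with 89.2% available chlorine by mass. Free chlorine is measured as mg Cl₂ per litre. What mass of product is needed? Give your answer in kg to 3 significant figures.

Chlorine deficit: 7.7 − 0.3 = 7.4 ppm = 7.4 mg/L as Cl₂.
Cl₂ equivalent needed: 7.4 mg/L × 879,000 L = 6,505,000 mg = 6505 g.
Product at 89.2% available chlorine: 6505 / 0.892 = 7292 g.

7.29 kg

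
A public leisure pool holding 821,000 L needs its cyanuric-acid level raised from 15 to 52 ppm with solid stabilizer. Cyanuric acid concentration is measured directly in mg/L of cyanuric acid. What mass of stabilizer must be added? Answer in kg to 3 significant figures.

30.4 kg

CYA to add: (52 − 15) = 37 mg/L × 821,000 L = 30,380 g cyanuric acid.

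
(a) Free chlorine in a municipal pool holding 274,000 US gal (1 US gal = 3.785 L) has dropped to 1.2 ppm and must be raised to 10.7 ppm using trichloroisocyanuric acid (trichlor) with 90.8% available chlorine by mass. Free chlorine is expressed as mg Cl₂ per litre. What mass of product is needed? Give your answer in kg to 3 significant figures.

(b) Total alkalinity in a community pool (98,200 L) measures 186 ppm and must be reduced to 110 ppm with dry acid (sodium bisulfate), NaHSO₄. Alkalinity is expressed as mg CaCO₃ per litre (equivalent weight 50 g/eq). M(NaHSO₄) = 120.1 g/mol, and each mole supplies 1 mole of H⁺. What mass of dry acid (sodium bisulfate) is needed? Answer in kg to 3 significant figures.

(a) 10.9 kg; (b) 17.9 kg

(a) Volume: 274,000 US gal × 3.785 L/gal = 1,037,090 L.
(a) Chlorine deficit: 10.7 − 1.2 = 9.5 ppm = 9.5 mg/L as Cl₂.
(a) Cl₂ equivalent needed: 9.5 mg/L × 1,037,090 L = 9,852,000 mg = 9852 g.
(a) Product at 90.8% available chlorine: 9852 / 0.908 = 10,850 g.

(b) Alkalinity to neutralize: (186 − 110) = 76 mg/L as CaCO₃ × 98,200 L = 7463 g as CaCO₃.
(b) Equivalents of H⁺ required: 7463 ÷ 50 g/eq = 149.3 eq = 149.3 mol NaHSO₄.
(b) Mass of NaHSO₄: 149.3 × 120.1 = 17,930 g.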